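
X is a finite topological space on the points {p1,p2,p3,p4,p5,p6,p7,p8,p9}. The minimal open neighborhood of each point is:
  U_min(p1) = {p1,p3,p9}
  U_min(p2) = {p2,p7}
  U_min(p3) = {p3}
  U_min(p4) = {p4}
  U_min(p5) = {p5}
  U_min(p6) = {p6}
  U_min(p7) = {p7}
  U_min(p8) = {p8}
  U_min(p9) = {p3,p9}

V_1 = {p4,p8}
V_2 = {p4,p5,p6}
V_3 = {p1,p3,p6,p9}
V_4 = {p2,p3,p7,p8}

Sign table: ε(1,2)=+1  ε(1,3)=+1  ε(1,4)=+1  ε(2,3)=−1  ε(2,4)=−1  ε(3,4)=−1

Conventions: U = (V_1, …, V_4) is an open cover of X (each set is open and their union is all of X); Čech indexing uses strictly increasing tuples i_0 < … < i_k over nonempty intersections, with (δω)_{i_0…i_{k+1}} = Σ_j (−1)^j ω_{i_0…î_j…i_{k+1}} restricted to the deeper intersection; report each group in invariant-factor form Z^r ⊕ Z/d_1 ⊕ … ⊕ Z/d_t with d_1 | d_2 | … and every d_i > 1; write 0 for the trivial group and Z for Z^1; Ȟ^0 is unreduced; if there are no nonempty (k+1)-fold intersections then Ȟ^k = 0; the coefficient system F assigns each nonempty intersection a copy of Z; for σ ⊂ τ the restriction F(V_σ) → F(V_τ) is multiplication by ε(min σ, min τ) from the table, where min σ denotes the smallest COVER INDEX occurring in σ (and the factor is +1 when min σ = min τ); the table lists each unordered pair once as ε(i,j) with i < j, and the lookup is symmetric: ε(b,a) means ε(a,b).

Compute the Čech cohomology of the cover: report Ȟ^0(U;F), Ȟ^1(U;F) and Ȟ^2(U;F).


nonempty overlaps:
  V12={p4} V14={p8} V23={p6} V34={p3}
C dims 4,4; δ0: rk 3, SNF 1^3
degree 0: 4−3−0 = 1 → Ȟ^0 ≅ Z
degree 1: 4−0−3 = 1 → Ȟ^1 ≅ Z
degree 2: 0−0−0 = 0 → Ȟ^2 ≅ 0

Ȟ^0 ≅ Z, Ȟ^1 ≅ Z, Ȟ^2 ≅ 0


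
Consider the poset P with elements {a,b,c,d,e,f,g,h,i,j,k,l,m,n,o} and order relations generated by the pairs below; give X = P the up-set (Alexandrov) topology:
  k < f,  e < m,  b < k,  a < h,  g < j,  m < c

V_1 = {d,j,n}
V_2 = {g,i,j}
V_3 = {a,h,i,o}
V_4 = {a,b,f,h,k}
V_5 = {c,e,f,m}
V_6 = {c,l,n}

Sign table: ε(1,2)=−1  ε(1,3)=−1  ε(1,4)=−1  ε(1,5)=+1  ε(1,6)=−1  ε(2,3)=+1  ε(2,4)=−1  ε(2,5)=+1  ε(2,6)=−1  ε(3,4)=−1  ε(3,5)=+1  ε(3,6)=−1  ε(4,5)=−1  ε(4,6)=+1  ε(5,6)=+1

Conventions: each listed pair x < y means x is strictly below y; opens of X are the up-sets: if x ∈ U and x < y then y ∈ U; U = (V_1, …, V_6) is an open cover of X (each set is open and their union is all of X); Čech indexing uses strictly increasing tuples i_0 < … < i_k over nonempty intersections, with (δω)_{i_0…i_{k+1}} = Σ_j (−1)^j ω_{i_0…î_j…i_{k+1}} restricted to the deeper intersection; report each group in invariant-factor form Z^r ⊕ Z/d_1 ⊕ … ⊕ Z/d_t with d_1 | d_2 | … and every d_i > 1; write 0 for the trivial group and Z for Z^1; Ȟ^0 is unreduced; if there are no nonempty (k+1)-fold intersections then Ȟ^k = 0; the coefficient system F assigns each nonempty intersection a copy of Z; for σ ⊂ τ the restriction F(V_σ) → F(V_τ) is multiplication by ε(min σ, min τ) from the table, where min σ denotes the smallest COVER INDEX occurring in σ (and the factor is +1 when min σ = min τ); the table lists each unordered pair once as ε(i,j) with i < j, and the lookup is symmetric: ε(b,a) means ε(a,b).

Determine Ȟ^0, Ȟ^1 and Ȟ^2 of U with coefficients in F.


nerve of the cover:
  V12={j} V16={n} V23={i} V34={a,h} V45={f} V56={c}
C dims 6,6; δ0: rk 5, SNF 1^5
Ȟ^0 = (6 − 5) − 0 = 1, so Ȟ^0 ≅ Z
Ȟ^1 = (6 − 0) − 5 = 1, so Ȟ^1 ≅ Z
Ȟ^2 = (0 − 0) − 0 = 0, so Ȟ^2 ≅ 0

Ȟ^0 = Z, Ȟ^1 = Z, Ȟ^2 = 0


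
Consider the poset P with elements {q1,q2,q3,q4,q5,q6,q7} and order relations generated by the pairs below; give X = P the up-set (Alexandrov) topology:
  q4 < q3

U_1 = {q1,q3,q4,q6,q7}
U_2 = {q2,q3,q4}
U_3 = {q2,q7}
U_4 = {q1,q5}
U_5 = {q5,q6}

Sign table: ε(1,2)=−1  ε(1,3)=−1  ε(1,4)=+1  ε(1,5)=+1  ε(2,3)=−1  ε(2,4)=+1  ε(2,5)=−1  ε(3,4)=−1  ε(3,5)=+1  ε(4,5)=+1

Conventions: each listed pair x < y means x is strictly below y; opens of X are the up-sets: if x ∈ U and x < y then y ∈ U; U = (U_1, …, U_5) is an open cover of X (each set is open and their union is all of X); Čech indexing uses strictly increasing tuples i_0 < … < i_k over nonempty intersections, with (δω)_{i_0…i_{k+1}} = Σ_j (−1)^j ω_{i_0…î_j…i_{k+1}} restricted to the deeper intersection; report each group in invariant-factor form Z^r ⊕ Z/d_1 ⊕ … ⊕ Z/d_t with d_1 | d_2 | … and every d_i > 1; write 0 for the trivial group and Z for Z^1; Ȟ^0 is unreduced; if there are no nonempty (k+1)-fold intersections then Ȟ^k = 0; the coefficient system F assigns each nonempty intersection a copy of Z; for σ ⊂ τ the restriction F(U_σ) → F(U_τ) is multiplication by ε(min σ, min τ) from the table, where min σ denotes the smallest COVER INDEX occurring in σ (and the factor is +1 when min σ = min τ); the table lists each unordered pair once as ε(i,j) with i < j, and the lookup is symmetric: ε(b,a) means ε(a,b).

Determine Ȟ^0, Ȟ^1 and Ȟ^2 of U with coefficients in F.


Ȟ^0(U;F) ≅ 0, Ȟ^1(U;F) ≅ Z ⊕ Z/2, Ȟ^2(U;F) ≅ 0

nerve of the cover:
  U12={q3,q4} U13={q7} U14={q1} U15={q6} U23={q2} U45={q5}
C dims 5,6; δ0: rk 5, SNF 1^4·2
Ȟ^0 = (5 − 5) − 0 = 0, so Ȟ^0 ≅ 0
Ȟ^1 = (6 − 0) − 5 = 1 plus torsion [2], so Ȟ^1 ≅ Z ⊕ Z/2
Ȟ^2 = (0 − 0) − 0 = 0, so Ȟ^2 ≅ 0


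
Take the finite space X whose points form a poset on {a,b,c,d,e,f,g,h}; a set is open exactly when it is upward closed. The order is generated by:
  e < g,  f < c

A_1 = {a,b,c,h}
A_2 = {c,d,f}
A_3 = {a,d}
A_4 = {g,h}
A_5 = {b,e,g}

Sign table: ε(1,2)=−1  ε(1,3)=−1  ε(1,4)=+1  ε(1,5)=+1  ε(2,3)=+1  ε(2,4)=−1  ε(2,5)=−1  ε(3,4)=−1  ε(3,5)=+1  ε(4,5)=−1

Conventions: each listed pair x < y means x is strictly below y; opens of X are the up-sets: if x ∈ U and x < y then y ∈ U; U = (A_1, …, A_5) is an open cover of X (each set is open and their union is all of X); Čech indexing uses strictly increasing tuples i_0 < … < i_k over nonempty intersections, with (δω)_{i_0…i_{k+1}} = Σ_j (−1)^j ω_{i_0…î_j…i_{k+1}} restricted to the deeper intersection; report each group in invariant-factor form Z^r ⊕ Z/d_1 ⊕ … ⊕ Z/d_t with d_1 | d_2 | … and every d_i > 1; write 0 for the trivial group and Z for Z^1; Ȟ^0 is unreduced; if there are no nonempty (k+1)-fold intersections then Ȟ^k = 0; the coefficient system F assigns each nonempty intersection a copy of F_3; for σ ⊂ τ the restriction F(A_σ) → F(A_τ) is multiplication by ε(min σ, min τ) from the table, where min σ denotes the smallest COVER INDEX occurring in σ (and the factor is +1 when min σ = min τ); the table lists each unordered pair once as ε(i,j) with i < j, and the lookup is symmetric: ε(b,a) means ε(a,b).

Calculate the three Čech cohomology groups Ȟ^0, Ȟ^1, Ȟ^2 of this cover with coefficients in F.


Ȟ^0 ≅ 0, Ȟ^1 ≅ Z/3, Ȟ^2 ≅ 0

nonempty intersections:
  A12={c} A13={a} A14={h} A15={b} A23={d} A45={g}
C dims 5,6; δ0: rk_F3 5
Ȟ^0: (5−5)−0=0 ⇒ 0
Ȟ^1: (6−0)−5=1 ⇒ Z/3
Ȟ^2: (0−0)−0=0 ⇒ 0


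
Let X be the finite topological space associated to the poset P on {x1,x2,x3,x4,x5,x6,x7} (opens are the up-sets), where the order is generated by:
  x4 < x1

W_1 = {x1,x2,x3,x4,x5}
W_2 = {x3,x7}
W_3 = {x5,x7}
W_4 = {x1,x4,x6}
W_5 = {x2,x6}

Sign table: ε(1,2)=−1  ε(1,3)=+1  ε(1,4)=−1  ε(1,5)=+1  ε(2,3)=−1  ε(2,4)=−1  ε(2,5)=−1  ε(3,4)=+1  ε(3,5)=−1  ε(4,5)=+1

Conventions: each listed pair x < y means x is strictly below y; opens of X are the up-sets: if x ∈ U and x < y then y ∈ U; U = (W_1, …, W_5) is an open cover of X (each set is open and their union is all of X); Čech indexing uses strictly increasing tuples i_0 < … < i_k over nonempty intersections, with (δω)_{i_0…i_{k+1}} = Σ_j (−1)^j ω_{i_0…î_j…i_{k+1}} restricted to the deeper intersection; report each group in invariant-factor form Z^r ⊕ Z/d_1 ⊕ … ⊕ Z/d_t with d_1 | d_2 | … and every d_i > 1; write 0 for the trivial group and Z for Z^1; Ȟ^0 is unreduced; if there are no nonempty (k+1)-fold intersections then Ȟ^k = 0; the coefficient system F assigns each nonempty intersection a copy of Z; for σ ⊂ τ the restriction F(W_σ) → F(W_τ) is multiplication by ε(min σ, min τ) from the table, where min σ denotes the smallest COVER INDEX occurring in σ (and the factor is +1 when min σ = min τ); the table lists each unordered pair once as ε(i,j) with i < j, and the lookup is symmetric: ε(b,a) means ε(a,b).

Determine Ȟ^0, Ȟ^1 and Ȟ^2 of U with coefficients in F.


Ȟ^0 = 0, Ȟ^1 = Z ⊕ Z/2, Ȟ^2 = 0

nerve of the cover:
  W12={x3} W13={x5} W14={x1,x4} W15={x2} W23={x7} W45={x6}
C dims 5,6; δ0: rk 5, SNF 1^4·2
Ȟ^0 = (5 − 5) − 0 = 0, so Ȟ^0 ≅ 0
Ȟ^1 = (6 − 0) − 5 = 1 plus torsion [2], so Ȟ^1 ≅ Z ⊕ Z/2
Ȟ^2 = (0 − 0) − 0 = 0, so Ȟ^2 ≅ 0


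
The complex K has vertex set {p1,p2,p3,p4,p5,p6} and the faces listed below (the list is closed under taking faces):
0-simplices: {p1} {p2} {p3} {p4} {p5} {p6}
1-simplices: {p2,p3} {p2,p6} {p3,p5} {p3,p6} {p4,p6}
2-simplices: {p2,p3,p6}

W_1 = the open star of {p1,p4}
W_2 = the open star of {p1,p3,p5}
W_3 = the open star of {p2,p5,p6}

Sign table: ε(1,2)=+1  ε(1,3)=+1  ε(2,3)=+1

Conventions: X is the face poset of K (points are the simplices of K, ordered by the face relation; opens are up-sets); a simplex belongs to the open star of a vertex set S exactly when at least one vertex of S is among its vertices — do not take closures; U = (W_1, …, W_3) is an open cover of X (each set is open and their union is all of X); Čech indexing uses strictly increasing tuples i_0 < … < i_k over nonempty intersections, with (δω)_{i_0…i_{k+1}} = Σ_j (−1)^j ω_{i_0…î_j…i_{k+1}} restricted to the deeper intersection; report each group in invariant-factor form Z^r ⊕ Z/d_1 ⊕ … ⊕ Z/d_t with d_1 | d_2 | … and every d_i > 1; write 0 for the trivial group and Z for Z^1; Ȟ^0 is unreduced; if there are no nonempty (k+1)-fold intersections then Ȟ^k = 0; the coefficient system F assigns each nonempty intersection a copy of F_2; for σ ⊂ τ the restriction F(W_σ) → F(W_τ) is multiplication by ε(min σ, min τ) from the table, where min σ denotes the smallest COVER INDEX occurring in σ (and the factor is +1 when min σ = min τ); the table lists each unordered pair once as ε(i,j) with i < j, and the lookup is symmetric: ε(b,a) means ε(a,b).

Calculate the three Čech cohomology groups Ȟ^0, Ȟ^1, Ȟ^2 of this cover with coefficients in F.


Ȟ^0(U;F) ≅ Z/2,  Ȟ^1(U;F) ≅ Z/2,  Ȟ^2(U;F) ≅ 0

cover nerve:
  W1={{p1},{p4},{p4,p6}} W2={{p1},{p3},{p5},{p2,p3},{p3,p5},{p3,p6},{p2,p3,p6}} W3={{p2},{p5},{p6},{p2,p3},{p2,p6},{p3,p5},{p3,p6},{p4,p6},{p2,p3,p6}}
  W12={{p1}} W13={{p4,p6}} W23={{p5},{p2,p3},{p3,p5},{p3,p6},{p2,p3,p6}}
C dims 3,3; δ0: rk_F2 2
Ȟ^0: (3−2)−0=1 ⇒ Z/2
Ȟ^1: (3−0)−2=1 ⇒ Z/2
Ȟ^2: (0−0)−0=0 ⇒ 0


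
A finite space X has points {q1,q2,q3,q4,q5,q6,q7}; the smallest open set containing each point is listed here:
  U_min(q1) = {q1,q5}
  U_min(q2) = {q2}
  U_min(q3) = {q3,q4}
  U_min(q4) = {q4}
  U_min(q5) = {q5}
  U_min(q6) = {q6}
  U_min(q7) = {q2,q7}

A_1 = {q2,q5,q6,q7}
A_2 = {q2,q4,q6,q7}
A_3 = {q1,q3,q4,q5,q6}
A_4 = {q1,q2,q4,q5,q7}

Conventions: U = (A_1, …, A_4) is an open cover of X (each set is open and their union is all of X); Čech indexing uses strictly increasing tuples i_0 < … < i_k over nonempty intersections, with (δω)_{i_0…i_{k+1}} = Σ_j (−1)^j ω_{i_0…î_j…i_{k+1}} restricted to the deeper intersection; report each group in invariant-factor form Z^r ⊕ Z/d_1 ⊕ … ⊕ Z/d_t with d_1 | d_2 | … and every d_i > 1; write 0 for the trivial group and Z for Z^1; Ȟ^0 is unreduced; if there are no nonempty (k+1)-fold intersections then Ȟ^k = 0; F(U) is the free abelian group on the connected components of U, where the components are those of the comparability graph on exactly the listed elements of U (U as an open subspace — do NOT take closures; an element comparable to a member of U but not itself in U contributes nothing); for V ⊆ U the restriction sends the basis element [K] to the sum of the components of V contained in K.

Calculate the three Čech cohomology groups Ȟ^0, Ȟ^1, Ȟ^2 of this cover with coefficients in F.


Ȟ^0 ≅ Z^4, Ȟ^1 ≅ 0 and Ȟ^2 ≅ 0

nerve simplices:
  A12={q2,q6,q7} A13={q5,q6} A14={q2,q5,q7} A23={q4,q6} A24={q2,q4,q7} A34={q1,q4,q5}
  A123={q6} A124={q2,q7} A134={q5} A234={q4}
components per intersection:
  A1: {q2,q7} {q5} {q6}
  A2: {q2,q7} {q4} {q6}
  A3: {q1,q5} {q3,q4} {q6}
  A4: {q1,q5} {q2,q7} {q4}
  A12: {q2,q7} {q6}
  A13: {q5} {q6}
  A14: {q2,q7} {q5}
  A23: {q4} {q6}
  A24: {q2,q7} {q4}
  A34: {q1,q5} {q4}
  A123: {q6}
  A124: {q2,q7}
  A134: {q5}
  A234: {q4}
C dims 12,12,4; δ0: rk 8, SNF 1^8; δ1: rk 4, SNF 1^4
degree 0: 12−8−0 = 4 → Ȟ^0 ≅ Z^4
degree 1: 12−4−8 = 0 → Ȟ^1 ≅ 0
degree 2: 4−0−4 = 0 → Ȟ^2 ≅ 0


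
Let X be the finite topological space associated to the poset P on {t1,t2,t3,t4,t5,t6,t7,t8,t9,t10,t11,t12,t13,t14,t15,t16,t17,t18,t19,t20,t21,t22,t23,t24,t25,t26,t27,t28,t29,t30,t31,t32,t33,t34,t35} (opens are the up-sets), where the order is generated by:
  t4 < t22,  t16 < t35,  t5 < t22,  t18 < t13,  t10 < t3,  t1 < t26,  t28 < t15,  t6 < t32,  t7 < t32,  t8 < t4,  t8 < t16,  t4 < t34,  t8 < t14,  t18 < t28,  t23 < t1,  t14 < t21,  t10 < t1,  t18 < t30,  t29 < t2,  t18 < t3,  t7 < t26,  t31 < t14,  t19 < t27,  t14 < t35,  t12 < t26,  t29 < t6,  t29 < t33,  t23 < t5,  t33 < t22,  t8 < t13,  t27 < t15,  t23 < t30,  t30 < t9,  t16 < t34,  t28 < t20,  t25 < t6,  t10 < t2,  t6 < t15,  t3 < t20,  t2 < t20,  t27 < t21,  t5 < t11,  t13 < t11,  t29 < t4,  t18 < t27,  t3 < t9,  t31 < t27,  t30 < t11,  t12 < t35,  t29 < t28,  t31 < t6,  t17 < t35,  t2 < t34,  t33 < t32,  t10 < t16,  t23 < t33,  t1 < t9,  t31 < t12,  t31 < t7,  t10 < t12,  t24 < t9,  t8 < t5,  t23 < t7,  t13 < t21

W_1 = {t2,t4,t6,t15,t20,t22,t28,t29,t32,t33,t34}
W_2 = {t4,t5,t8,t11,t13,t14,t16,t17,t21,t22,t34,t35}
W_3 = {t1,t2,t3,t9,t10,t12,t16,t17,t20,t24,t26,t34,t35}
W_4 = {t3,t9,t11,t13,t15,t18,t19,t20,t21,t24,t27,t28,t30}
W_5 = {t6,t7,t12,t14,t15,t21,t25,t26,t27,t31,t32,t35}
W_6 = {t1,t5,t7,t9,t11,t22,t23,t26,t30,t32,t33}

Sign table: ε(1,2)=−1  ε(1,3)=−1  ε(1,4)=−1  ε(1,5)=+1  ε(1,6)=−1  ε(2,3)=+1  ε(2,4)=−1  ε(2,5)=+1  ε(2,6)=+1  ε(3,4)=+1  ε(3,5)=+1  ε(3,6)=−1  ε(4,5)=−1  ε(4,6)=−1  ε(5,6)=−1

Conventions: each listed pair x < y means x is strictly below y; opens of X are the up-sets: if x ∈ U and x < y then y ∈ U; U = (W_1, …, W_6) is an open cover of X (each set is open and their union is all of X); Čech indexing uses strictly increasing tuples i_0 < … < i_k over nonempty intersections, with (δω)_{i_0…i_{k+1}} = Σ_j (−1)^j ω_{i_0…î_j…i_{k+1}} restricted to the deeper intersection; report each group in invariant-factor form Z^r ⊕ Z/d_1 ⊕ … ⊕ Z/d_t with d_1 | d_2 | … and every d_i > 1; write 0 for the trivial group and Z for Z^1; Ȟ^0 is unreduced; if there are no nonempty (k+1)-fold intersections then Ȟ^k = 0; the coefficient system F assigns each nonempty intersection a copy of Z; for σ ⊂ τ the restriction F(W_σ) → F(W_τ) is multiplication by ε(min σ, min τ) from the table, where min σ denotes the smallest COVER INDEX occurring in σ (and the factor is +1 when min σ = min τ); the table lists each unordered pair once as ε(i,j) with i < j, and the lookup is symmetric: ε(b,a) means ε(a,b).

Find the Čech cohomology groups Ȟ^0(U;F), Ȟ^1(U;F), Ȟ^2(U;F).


nerve of the cover:
  W12={t4,t22,t34} W13={t2,t20,t34} W14={t15,t20,t28} W15={t6,t15,t32} W16={t22,t32,t33} W23={t16,t17,t34,t35} W24={t11,t13,t21} W25={t14,t21,t35} W26={t5,t11,t22} W34={t3,t9,t20,t24} W35={t12,t26,t35} W36={t1,t9,t26} W45={t15,t21,t27} W46={t9,t11,t30} W56={t7,t26,t32}
  W123={t34} W126={t22} W134={t20} W145={t15} W156={t32} W235={t35} W245={t21} W246={t11} W346={t9} W356={t26}
C dims 6,15,10; δ0: rk 6, SNF 1^5·2; δ1: rk 9, SNF 1^9
Ȟ^0 = (6 − 6) − 0 = 0, so Ȟ^0 ≅ 0
Ȟ^1 = (15 − 9) − 6 = 0 plus torsion [2], so Ȟ^1 ≅ Z/2
Ȟ^2 = (10 − 0) − 9 = 1, so Ȟ^2 ≅ Z

Ȟ^0 ≅ 0, Ȟ^1 ≅ Z/2, Ȟ^2 ≅ Z


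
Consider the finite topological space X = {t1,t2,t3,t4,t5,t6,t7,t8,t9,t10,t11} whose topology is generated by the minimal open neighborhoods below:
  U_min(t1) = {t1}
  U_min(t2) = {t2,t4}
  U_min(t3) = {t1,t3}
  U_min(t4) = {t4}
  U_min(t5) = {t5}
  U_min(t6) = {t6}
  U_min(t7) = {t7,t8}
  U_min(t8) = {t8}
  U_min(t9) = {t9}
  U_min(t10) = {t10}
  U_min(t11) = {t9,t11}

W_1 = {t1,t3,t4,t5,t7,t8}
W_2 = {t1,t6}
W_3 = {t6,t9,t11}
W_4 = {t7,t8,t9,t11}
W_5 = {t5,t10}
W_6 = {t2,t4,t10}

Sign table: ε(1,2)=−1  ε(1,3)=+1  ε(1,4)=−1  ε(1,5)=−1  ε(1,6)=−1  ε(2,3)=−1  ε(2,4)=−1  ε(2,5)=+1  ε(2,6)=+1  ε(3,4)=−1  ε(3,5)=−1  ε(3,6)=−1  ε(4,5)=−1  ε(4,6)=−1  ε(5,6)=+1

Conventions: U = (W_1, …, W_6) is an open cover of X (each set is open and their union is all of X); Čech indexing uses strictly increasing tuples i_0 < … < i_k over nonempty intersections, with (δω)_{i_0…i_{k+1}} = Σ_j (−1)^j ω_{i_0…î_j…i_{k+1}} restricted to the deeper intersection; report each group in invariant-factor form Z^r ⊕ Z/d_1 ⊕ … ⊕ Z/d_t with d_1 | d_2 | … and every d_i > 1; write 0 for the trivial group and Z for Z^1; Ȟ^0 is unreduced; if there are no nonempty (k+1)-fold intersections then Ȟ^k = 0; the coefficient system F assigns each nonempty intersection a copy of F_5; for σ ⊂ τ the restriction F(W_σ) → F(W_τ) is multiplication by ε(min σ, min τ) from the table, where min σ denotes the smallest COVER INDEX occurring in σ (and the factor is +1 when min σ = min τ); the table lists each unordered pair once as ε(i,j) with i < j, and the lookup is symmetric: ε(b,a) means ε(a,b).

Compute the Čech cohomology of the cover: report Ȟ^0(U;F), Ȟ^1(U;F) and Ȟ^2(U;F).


nonempty overlaps:
  W12={t1} W14={t7,t8} W15={t5} W16={t4} W23={t6} W34={t9,t11} W56={t10}
C dims 6,7; δ0: rk_F5 5
degree 0: 6−5−0 = 1 → Ȟ^0 ≅ Z/5
degree 1: 7−0−5 = 2 → Ȟ^1 ≅ Z/5 ⊕ Z/5
degree 2: 0−0−0 = 0 → Ȟ^2 ≅ 0

Ȟ^0 = Z/5,  Ȟ^1 = Z/5 ⊕ Z/5,  Ȟ^2 = 0


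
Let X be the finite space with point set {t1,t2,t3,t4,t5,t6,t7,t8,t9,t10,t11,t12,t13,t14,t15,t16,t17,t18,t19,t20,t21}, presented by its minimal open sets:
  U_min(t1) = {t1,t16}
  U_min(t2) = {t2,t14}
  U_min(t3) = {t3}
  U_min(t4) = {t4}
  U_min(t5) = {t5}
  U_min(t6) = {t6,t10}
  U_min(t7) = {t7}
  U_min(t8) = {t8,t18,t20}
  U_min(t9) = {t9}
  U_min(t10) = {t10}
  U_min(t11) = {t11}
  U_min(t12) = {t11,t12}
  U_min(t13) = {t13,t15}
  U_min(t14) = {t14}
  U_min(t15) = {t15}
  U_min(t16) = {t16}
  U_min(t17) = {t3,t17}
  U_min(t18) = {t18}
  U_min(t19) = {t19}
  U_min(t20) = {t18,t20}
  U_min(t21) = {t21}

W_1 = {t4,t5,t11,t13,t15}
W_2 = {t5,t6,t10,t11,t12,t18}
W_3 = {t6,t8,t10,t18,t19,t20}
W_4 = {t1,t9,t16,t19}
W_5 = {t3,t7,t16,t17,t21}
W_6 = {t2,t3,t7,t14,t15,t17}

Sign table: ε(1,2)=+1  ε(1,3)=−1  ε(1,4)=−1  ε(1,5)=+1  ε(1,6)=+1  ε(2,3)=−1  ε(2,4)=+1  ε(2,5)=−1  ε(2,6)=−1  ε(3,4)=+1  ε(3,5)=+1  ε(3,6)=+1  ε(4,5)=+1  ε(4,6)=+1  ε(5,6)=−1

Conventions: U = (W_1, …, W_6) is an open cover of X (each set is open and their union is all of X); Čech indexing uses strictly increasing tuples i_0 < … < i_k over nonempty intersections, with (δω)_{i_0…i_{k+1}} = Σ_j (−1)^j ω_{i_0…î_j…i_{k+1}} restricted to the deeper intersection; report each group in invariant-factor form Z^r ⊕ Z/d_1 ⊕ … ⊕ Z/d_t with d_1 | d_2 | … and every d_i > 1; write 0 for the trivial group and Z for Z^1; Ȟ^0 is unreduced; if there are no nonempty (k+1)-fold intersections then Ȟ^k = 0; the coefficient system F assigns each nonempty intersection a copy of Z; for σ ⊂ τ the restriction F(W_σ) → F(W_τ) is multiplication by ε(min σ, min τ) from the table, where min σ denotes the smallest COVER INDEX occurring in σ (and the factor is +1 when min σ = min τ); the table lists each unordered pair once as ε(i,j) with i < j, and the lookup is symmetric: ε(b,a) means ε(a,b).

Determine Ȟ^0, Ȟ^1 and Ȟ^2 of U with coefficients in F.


cover nerve:
  W12={t5,t11} W16={t15} W23={t6,t10,t18} W34={t19} W45={t16} W56={t3,t7,t17}
C dims 6,6; δ0: rk 5, SNF 1^5
Ȟ^0: (6−5)−0=1 ⇒ Z
Ȟ^1: (6−0)−5=1 ⇒ Z
Ȟ^2: (0−0)−0=0 ⇒ 0

Ȟ^0 = Z; Ȟ^1 = Z; Ȟ^2 = 0


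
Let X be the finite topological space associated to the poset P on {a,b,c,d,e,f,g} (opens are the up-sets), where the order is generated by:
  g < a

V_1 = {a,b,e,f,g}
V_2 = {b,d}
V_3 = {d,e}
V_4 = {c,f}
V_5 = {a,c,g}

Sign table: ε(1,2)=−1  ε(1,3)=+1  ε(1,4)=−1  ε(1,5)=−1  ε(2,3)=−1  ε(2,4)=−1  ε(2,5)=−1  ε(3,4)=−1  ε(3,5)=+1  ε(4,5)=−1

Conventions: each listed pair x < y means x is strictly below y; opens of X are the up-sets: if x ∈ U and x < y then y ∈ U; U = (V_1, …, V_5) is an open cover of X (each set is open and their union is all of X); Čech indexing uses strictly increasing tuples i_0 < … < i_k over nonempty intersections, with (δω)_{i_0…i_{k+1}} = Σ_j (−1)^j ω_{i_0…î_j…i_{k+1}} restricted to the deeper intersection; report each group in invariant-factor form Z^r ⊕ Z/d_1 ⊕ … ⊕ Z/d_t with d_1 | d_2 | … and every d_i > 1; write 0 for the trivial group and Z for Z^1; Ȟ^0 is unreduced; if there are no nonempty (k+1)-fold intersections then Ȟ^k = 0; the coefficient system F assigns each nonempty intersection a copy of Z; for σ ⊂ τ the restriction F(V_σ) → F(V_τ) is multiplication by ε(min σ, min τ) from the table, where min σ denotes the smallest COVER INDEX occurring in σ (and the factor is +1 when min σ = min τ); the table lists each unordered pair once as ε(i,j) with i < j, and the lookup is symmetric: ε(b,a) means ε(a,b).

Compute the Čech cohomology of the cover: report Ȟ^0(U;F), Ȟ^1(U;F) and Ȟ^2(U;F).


intersection data:
  V12={b} V13={e} V14={f} V15={a,g} V23={d} V45={c}
C dims 5,6; δ0: rk 5, SNF 1^4·2
Ȟ^0 = (5 − 5) − 0 = 0, so Ȟ^0 ≅ 0
Ȟ^1 = (6 − 0) − 5 = 1 plus torsion [2], so Ȟ^1 ≅ Z ⊕ Z/2
Ȟ^2 = (0 − 0) − 0 = 0, so Ȟ^2 ≅ 0

Ȟ^0 ≅ 0,  Ȟ^1 ≅ Z ⊕ Z/2,  Ȟ^2 ≅ 0


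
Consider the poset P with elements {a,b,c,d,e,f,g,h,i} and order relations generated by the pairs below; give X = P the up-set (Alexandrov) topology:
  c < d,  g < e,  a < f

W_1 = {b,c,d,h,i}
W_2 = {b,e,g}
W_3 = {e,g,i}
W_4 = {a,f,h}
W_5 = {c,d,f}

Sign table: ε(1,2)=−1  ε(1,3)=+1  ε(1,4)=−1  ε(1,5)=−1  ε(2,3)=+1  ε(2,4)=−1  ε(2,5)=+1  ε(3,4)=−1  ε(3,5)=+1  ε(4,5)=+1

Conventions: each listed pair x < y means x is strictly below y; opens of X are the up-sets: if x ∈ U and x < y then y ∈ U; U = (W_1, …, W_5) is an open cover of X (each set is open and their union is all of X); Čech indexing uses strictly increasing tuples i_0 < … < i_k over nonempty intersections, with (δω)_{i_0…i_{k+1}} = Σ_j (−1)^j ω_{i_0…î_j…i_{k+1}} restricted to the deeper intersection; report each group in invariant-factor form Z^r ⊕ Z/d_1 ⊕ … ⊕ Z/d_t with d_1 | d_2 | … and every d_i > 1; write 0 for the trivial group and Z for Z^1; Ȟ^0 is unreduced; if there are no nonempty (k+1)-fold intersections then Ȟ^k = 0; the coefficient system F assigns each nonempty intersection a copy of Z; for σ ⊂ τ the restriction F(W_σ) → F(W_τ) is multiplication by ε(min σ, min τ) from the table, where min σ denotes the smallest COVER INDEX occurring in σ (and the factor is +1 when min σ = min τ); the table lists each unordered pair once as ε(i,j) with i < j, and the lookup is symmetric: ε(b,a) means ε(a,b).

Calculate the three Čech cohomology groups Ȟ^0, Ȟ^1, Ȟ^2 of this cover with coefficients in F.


cover nerve:
  W12={b} W13={i} W14={h} W15={c,d} W23={e,g} W45={f}
C dims 5,6; δ0: rk 5, SNF 1^4·2
Ȟ^0: (5−5)−0=0 ⇒ 0
Ȟ^1: (6−0)−5=1 plus torsion [2] ⇒ Z ⊕ Z/2
Ȟ^2: (0−0)−0=0 ⇒ 0

Ȟ^0(U;F) ≅ 0; Ȟ^1(U;F) ≅ Z ⊕ Z/2; Ȟ^2(U;F) ≅ 0


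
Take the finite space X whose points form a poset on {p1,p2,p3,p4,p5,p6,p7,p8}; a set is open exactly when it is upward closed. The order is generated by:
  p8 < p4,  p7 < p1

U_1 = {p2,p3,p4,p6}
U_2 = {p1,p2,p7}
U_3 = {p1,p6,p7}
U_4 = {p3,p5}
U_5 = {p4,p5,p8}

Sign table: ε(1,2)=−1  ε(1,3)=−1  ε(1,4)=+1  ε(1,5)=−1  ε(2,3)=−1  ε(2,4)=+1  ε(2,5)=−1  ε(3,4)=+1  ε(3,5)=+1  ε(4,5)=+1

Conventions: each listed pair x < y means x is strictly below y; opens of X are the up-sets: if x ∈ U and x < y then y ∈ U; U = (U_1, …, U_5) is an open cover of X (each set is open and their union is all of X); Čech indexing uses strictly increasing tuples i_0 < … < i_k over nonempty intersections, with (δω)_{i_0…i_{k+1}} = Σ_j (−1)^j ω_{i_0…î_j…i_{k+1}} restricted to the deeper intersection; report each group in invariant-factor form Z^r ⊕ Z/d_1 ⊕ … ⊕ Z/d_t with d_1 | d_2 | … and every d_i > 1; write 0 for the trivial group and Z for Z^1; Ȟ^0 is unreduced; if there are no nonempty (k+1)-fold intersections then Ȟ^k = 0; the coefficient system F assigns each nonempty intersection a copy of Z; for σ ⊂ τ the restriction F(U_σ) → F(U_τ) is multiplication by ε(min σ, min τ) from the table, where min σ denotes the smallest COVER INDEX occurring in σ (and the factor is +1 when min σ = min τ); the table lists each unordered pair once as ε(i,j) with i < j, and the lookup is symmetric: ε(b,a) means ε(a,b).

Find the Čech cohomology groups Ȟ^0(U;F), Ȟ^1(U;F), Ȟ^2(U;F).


nonempty intersections:
  U12={p2} U13={p6} U14={p3} U15={p4} U23={p1,p7} U45={p5}
C dims 5,6; δ0: rk 5, SNF 1^4·2
Ȟ^0: (5−5)−0=0 ⇒ 0
Ȟ^1: (6−0)−5=1 plus torsion [2] ⇒ Z ⊕ Z/2
Ȟ^2: (0−0)−0=0 ⇒ 0

Ȟ^0 = 0, Ȟ^1 = Z ⊕ Z/2, Ȟ^2 = 0


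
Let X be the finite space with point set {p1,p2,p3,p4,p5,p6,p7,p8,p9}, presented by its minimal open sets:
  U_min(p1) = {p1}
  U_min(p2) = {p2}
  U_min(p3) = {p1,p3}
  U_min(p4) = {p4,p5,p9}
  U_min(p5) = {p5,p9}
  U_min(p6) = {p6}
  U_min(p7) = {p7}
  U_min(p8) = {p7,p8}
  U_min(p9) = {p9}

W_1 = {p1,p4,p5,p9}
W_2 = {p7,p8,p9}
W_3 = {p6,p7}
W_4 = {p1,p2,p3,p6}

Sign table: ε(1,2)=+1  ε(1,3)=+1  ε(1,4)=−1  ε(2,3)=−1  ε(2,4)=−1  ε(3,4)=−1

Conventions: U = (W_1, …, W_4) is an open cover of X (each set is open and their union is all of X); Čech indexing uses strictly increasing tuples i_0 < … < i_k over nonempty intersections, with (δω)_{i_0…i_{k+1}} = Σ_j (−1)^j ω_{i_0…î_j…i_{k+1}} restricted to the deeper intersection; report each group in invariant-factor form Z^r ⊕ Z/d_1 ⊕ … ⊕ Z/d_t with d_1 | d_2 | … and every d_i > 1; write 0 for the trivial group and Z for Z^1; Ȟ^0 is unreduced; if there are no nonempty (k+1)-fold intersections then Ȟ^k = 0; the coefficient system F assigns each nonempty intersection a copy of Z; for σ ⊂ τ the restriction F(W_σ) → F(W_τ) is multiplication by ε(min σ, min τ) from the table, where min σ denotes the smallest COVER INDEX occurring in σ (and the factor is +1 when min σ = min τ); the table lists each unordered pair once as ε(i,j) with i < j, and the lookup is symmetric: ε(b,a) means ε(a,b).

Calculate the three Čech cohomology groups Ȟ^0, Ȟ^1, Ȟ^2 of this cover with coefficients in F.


nonempty overlaps:
  W12={p9} W14={p1} W23={p7} W34={p6}
C dims 4,4; δ0: rk 4, SNF 1^3·2
degree 0: 4−4−0 = 0 → Ȟ^0 ≅ 0
degree 1: 4−0−4 = 0 plus torsion [2] → Ȟ^1 ≅ Z/2
degree 2: 0−0−0 = 0 → Ȟ^2 ≅ 0

Ȟ^0 ≅ 0,  Ȟ^1 ≅ Z/2,  Ȟ^2 ≅ 0


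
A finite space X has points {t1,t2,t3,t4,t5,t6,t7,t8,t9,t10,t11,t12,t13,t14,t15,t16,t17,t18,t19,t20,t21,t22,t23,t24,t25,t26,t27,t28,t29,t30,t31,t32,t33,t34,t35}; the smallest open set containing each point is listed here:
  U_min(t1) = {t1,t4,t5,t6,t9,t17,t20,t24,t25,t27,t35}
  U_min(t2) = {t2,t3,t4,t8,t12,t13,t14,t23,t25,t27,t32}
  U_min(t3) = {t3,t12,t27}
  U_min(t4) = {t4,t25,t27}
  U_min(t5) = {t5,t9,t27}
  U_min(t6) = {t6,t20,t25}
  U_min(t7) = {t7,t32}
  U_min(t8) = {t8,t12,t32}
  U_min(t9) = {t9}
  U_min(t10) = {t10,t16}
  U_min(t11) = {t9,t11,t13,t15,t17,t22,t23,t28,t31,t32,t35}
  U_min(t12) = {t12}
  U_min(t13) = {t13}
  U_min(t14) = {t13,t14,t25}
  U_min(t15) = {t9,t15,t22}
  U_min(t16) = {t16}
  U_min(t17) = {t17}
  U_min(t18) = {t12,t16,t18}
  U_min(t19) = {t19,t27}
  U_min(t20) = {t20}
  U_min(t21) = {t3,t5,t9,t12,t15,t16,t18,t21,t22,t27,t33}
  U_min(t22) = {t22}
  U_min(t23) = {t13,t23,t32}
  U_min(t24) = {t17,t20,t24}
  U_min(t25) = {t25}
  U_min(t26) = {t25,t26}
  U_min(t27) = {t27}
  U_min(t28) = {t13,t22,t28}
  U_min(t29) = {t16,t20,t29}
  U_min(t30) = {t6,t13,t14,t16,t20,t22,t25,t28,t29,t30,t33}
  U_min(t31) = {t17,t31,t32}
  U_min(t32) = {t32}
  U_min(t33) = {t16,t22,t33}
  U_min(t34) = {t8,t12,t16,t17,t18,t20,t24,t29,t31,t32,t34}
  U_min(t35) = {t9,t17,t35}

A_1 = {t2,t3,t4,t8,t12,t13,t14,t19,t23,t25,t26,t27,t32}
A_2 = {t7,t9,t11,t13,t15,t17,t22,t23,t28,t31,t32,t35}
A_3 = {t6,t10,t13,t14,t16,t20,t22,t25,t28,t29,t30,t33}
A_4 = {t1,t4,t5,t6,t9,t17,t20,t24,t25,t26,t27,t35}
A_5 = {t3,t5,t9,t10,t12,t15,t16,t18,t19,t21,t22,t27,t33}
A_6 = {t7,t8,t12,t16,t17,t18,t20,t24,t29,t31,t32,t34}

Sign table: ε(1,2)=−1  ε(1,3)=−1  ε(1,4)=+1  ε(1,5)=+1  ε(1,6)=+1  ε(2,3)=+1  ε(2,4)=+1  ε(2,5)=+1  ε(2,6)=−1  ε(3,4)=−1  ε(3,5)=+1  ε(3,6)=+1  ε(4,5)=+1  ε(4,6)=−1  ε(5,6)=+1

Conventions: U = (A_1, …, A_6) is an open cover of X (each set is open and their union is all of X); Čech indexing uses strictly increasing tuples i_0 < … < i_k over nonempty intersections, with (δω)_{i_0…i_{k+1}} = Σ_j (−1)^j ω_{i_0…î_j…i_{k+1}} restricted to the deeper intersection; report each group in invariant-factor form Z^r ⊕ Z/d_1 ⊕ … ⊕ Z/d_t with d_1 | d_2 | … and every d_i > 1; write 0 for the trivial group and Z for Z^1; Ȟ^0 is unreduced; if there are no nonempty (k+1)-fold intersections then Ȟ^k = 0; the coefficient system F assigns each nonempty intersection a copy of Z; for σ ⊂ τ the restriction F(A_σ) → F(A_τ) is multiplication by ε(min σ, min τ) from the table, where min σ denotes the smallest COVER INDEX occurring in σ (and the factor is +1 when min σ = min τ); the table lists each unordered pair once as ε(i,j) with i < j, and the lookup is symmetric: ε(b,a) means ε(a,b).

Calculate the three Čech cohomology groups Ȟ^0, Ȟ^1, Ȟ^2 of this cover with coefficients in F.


nonempty intersections:
  A12={t13,t23,t32} A13={t13,t14,t25} A14={t4,t25,t26,t27} A15={t3,t12,t19,t27} A16={t8,t12,t32} A23={t13,t22,t28} A24={t9,t17,t35} A25={t9,t15,t22} A26={t7,t17,t31,t32} A34={t6,t20,t25} A35={t10,t16,t22,t33} A36={t16,t20,t29} A45={t5,t9,t27} A46={t17,t20,t24} A56={t12,t16,t18}
  A123={t13} A126={t32} A134={t25} A145={t27} A156={t12} A235={t22} A245={t9} A246={t17} A346={t20} A356={t16}
C dims 6,15,10; δ0: rk 6, SNF 1^5·2; δ1: rk 9, SNF 1^9
Ȟ^0: (6−6)−0=0 ⇒ 0
Ȟ^1: (15−9)−6=0 plus torsion [2] ⇒ Z/2
Ȟ^2: (10−0)−9=1 ⇒ Z

Ȟ^0 = 0,  Ȟ^1 = Z/2,  Ȟ^2 = Z


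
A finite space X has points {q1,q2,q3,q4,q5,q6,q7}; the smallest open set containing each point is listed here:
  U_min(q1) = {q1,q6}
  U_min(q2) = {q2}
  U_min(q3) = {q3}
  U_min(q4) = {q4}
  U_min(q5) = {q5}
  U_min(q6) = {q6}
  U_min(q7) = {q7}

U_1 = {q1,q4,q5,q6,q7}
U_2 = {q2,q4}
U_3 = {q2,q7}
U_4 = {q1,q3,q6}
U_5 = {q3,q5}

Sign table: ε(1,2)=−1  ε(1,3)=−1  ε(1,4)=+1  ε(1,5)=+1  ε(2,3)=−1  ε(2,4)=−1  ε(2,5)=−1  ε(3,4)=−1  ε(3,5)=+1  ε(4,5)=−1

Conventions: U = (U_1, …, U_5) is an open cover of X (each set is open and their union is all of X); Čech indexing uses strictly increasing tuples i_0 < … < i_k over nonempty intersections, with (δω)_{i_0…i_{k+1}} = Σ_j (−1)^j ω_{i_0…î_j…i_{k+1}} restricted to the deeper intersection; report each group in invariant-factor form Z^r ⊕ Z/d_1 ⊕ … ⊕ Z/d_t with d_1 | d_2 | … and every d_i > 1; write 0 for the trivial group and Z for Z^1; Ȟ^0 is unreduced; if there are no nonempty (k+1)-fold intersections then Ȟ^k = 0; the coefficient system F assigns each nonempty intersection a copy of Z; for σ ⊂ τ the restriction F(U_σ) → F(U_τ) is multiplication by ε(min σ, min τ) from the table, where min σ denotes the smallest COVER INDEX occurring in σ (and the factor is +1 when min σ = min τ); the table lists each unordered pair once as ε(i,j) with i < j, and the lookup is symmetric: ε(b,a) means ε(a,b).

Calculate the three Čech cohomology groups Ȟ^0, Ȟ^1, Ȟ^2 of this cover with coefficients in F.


Ȟ^0 = 0, Ȟ^1 = Z ⊕ Z/2 and Ȟ^2 = 0

nonempty intersections:
  U12={q4} U13={q7} U14={q1,q6} U15={q5} U23={q2} U45={q3}
C dims 5,6; δ0: rk 5, SNF 1^4·2
Ȟ^0: (5−5)−0=0 ⇒ 0
Ȟ^1: (6−0)−5=1 plus torsion [2] ⇒ Z ⊕ Z/2
Ȟ^2: (0−0)−0=0 ⇒ 0


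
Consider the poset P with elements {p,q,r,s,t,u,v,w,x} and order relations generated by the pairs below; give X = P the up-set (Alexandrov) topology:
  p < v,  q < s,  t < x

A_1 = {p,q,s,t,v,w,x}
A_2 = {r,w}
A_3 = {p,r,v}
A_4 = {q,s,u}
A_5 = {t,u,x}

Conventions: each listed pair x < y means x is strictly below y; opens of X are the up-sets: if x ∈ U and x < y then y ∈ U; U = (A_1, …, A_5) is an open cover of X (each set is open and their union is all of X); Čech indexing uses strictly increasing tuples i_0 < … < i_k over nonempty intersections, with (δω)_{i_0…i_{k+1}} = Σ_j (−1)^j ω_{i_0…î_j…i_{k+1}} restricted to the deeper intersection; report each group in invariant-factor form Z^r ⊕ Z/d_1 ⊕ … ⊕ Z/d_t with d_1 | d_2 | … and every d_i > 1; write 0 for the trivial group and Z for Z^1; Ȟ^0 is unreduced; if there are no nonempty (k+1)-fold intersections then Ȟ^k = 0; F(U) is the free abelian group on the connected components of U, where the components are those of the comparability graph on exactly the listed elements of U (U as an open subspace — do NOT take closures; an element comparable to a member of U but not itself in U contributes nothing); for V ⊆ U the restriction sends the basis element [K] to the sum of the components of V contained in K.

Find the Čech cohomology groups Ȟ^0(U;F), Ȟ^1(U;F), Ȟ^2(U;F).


Ȟ^0 ≅ Z^6,  Ȟ^1 ≅ 0,  Ȟ^2 ≅ 0

nonempty intersections:
  A12={w} A13={p,v} A14={q,s} A15={t,x} A23={r} A45={u}
components per intersection:
  A1: {p,v} {q,s} {t,x} {w}
  A2: {r} {w}
  A3: {p,v} {r}
  A4: {q,s} {u}
  A5: {t,x} {u}
  A12: {w}
  A13: {p,v}
  A14: {q,s}
  A15: {t,x}
  A23: {r}
  A45: {u}
C dims 12,6; δ0: rk 6, SNF 1^6
Ȟ^0: (12−6)−0=6 ⇒ Z^6
Ȟ^1: (6−0)−6=0 ⇒ 0
Ȟ^2: (0−0)−0=0 ⇒ 0


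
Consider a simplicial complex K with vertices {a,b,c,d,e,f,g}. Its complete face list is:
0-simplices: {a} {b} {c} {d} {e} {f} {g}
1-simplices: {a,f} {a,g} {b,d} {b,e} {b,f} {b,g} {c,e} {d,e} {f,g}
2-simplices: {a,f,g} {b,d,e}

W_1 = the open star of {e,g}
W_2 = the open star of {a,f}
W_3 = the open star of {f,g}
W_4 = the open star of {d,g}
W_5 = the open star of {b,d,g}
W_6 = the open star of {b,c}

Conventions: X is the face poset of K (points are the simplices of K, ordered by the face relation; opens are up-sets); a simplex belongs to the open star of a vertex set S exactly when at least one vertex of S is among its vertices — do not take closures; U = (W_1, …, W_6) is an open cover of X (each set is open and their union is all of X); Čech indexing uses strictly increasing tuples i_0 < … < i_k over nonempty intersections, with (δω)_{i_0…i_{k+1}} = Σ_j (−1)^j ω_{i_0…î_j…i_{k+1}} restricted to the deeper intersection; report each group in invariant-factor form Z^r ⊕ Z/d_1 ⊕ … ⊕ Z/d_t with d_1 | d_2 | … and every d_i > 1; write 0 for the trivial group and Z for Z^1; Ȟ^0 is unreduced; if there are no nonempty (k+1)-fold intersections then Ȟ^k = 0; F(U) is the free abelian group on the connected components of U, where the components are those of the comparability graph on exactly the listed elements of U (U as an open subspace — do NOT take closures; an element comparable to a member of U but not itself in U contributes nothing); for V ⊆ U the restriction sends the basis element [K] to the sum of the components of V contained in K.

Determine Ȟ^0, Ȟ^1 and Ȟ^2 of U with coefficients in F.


Ȟ^0 ≅ Z; Ȟ^1 ≅ Z; Ȟ^2 ≅ 0

nerve of the cover:
  W1={{e},{g},{a,g},{b,e},{b,g},{c,e},{d,e},{f,g},{a,f,g},{b,d,e}} W2={{a},{f},{a,f},{a,g},{b,f},{f,g},{a,f,g}} W3={{f},{g},{a,f},{a,g},{b,f},{b,g},{f,g},{a,f,g}} W4={{d},{g},{a,g},{b,d},{b,g},{d,e},{f,g},{a,f,g},{b,d,e}} W5={{b},{d},{g},{a,g},{b,d},{b,e},{b,f},{b,g},{d,e},{f,g},{a,f,g},{b,d,e}} W6={{b},{c},{b,d},{b,e},{b,f},{b,g},{c,e},{b,d,e}}
  W12={{a,g},{f,g},{a,f,g}} W13={{g},{a,g},{b,g},{f,g},{a,f,g}} W14={{g},{a,g},{b,g},{d,e},{f,g},{a,f,g},{b,d,e}} W15={{g},{a,g},{b,e},{b,g},{d,e},{f,g},{a,f,g},{b,d,e}} W16={{b,e},{b,g},{c,e},{b,d,e}} W23={{f},{a,f},{a,g},{b,f},{f,g},{a,f,g}} W24={{a,g},{f,g},{a,f,g}} W25={{a,g},{b,f},{f,g},{a,f,g}} W26={{b,f}} W34={{g},{a,g},{b,g},{f,g},{a,f,g}} W35={{g},{a,g},{b,f},{b,g},{f,g},{a,f,g}} W36={{b,f},{b,g}} W45={{d},{g},{a,g},{b,d},{b,g},{d,e},{f,g},{a,f,g},{b,d,e}} W46={{b,d},{b,g},{b,d,e}} W56={{b},{b,d},{b,e},{b,f},{b,g},{b,d,e}}
  W123={{a,g},{f,g},{a,f,g}} W124={{a,g},{f,g},{a,f,g}} W125={{a,g},{f,g},{a,f,g}} W134={{g},{a,g},{b,g},{f,g},{a,f,g}} W135={{g},{a,g},{b,g},{f,g},{a,f,g}} W136={{b,g}} W145={{g},{a,g},{b,g},{d,e},{f,g},{a,f,g},{b,d,e}} W146={{b,g},{b,d,e}} W156={{b,e},{b,g},{b,d,e}} W234={{a,g},{f,g},{a,f,g}} W235={{a,g},{b,f},{f,g},{a,f,g}} W236={{b,f}} W245={{a,g},{f,g},{a,f,g}} W256={{b,f}} W345={{g},{a,g},{b,g},{f,g},{a,f,g}} W346={{b,g}} W356={{b,f},{b,g}} W456={{b,d},{b,g},{b,d,e}}
  W1234={{a,g},{f,g},{a,f,g}} W1235={{a,g},{f,g},{a,f,g}} W1245={{a,g},{f,g},{a,f,g}} W1345={{g},{a,g},{b,g},{f,g},{a,f,g}} W1346={{b,g}} W1356={{b,g}} W1456={{b,g},{b,d,e}} W2345={{a,g},{f,g},{a,f,g}} W2356={{b,f}} W3456={{b,g}}
  W12345={{a,g},{f,g},{a,f,g}} W13456={{b,g}}
components per intersection:
  W1: {{e},{b,e},{c,e},{d,e},{b,d,e}} {{g},{a,g},{b,g},{f,g},{a,f,g}}
  W2: {{a},{f},{a,f},{a,g},{b,f},{f,g},{a,f,g}}
  W3: {{f},{g},{a,f},{a,g},{b,f},{b,g},{f,g},{a,f,g}}
  W4: {{d},{b,d},{d,e},{b,d,e}} {{g},{a,g},{b,g},{f,g},{a,f,g}}
  W5: {{b},{d},{g},{a,g},{b,d},{b,e},{b,f},{b,g},{d,e},{f,g},{a,f,g},{b,d,e}}
  W6: {{b},{b,d},{b,e},{b,f},{b,g},{b,d,e}} {{c},{c,e}}
  W12: {{a,g},{f,g},{a,f,g}}
  W13: {{g},{a,g},{b,g},{f,g},{a,f,g}}
  W14: {{g},{a,g},{b,g},{f,g},{a,f,g}} {{d,e},{b,d,e}}
  W15: {{g},{a,g},{b,g},{f,g},{a,f,g}} {{b,e},{d,e},{b,d,e}}
  W16: {{b,e},{b,d,e}} {{b,g}} {{c,e}}
  W23: {{f},{a,f},{a,g},{b,f},{f,g},{a,f,g}}
  W24: {{a,g},{f,g},{a,f,g}}
  W25: {{a,g},{f,g},{a,f,g}} {{b,f}}
  W26: {{b,f}}
  W34: {{g},{a,g},{b,g},{f,g},{a,f,g}}
  W35: {{g},{a,g},{b,g},{f,g},{a,f,g}} {{b,f}}
  W36: {{b,f}} {{b,g}}
  W45: {{d},{b,d},{d,e},{b,d,e}} {{g},{a,g},{b,g},{f,g},{a,f,g}}
  W46: {{b,d},{b,d,e}} {{b,g}}
  W56: {{b},{b,d},{b,e},{b,f},{b,g},{b,d,e}}
  W123: {{a,g},{f,g},{a,f,g}}
  W124: {{a,g},{f,g},{a,f,g}}
  W125: {{a,g},{f,g},{a,f,g}}
  W134: {{g},{a,g},{b,g},{f,g},{a,f,g}}
  W135: {{g},{a,g},{b,g},{f,g},{a,f,g}}
  W136: {{b,g}}
  W145: {{g},{a,g},{b,g},{f,g},{a,f,g}} {{d,e},{b,d,e}}
  W146: {{b,g}} {{b,d,e}}
  W156: {{b,e},{b,d,e}} {{b,g}}
  W234: {{a,g},{f,g},{a,f,g}}
  W235: {{a,g},{f,g},{a,f,g}} {{b,f}}
  W236: {{b,f}}
  W245: {{a,g},{f,g},{a,f,g}}
  W256: {{b,f}}
  W345: {{g},{a,g},{b,g},{f,g},{a,f,g}}
  W346: {{b,g}}
  W356: {{b,f}} {{b,g}}
  W456: {{b,d},{b,d,e}} {{b,g}}
  W1234: {{a,g},{f,g},{a,f,g}}
  W1235: {{a,g},{f,g},{a,f,g}}
  W1245: {{a,g},{f,g},{a,f,g}}
  W1345: {{g},{a,g},{b,g},{f,g},{a,f,g}}
  W1346: {{b,g}}
  W1356: {{b,g}}
  W1456: {{b,g}} {{b,d,e}}
  W2345: {{a,g},{f,g},{a,f,g}}
  W2356: {{b,f}}
  W3456: {{b,g}}
  W12345: {{a,g},{f,g},{a,f,g}}
  W13456: {{b,g}}
C dims 9,24,24,11; δ0: rk 8, SNF 1^8; δ1: rk 15, SNF 1^15; δ2: rk 9, SNF 1^9
Ȟ^0 = (9 − 8) − 0 = 1, so Ȟ^0 ≅ Z
Ȟ^1 = (24 − 15) − 8 = 1, so Ȟ^1 ≅ Z
Ȟ^2 = (24 − 9) − 15 = 0, so Ȟ^2 ≅ 0


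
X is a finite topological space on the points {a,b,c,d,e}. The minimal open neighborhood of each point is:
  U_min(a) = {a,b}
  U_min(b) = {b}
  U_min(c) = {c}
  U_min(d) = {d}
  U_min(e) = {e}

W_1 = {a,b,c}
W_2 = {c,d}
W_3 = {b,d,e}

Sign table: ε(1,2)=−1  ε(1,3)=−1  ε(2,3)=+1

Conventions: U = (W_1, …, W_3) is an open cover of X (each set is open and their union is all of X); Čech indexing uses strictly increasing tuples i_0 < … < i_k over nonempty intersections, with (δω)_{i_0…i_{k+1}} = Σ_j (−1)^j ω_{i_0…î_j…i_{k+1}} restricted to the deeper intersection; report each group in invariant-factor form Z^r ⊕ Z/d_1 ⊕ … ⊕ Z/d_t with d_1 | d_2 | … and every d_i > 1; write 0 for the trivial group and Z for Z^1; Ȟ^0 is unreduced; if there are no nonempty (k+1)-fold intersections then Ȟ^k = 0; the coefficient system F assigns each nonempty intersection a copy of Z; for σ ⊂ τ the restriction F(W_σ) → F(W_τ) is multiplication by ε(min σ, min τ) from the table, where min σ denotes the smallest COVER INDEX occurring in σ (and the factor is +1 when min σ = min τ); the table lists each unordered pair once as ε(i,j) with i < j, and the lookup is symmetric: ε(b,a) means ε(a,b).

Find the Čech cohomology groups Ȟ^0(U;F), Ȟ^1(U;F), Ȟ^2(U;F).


cover nerve:
  W12={c} W13={b} W23={d}
C dims 3,3; δ0: rk 2, SNF 1^2
Ȟ^0: (3−2)−0=1 ⇒ Z
Ȟ^1: (3−0)−2=1 ⇒ Z
Ȟ^2: (0−0)−0=0 ⇒ 0

Ȟ^0 = Z; Ȟ^1 = Z; Ȟ^2 = 0
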